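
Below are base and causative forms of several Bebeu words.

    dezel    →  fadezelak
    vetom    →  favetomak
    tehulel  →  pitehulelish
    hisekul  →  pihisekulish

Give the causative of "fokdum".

fafokdumak

dezel and tehulel both end in -l yet inflect differently (fadezelak, pitehulelish), so the final letter is not what conditions the rule; the number of vowels is.
"fokdum" has 2 vowels. The stems with 2 vowels (dezel → fadezelak, vetom → favetomak) add fa- … -ak around the stem.
So fokdum → fafokdumak.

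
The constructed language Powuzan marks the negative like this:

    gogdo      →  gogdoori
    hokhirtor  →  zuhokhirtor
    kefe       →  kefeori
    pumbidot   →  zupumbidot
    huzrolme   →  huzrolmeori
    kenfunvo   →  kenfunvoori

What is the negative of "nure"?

kenfunvo and pumbidot both have last vowel 'o' yet inflect differently (kenfunvoori, zupumbidot), so the last vowel is not what conditions the rule; whether the stem ends in a vowel or a consonant is.
"nure" ends in a vowel. The stems ending in a vowel (kenfunvo → kenfunvoori, gogdo → gogdoori, kefe → kefeori) add -ori.
The other pattern: stems ending in a consonant add the prefix zu-.
So nure → nureori.

nureori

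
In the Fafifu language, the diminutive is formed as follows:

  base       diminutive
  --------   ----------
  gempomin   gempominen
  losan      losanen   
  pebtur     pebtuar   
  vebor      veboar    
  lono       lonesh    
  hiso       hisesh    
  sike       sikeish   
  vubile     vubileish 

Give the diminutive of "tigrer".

tigrear

vebor and lono both have last vowel 'o' yet inflect differently (veboar, lonesh), so the last vowel is not what conditions the rule; the final letter is.
"tigrer" ends in -r. The stems ending in -r (pebtur → pebtuar, vebor → veboar) drop the final letter and add -ar.
The other patterns: stems ending in -n add -en; stems ending in -o drop the final letter and add -esh; stems ending in -e add -ish.
So tigrer → tigrear.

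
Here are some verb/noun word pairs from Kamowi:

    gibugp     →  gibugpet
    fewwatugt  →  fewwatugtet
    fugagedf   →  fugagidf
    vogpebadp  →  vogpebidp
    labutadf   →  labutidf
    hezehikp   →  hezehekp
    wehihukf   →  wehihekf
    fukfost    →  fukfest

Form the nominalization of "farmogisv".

farmogesv

"farmogisv" has second-to-last letter 's'. The one such stem in the data (fukfost → fukfest) changes the last vowel to 'e' (as do hezehikp, wehihukf), so the same rule applies.
So farmogisv → farmogesv.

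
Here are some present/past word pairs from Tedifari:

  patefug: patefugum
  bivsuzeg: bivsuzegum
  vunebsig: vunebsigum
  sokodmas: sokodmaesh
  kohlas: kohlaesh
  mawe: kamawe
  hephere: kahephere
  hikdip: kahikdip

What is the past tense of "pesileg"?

"pesileg" ends in -g. The stems ending in -g (patefug → patefugum, bivsuzeg → bivsuzegum, vunebsig → vunebsigum) add -um.
The other patterns: stems ending in -s drop the final letter and add -esh; stems ending in -e or -p add the prefix ka-.
So pesileg → pesilegum.

pesilegum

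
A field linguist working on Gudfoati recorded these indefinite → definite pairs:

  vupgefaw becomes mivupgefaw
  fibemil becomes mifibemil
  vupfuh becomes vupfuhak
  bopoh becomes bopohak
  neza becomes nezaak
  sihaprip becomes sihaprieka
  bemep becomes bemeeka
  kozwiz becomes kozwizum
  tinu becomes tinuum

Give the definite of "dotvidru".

dotvidruum

"dotvidru" ends in -u. The one such stem in the data (tinu → tinuum) adds -um, so the same rule applies.
So dotvidru → dotvidruum.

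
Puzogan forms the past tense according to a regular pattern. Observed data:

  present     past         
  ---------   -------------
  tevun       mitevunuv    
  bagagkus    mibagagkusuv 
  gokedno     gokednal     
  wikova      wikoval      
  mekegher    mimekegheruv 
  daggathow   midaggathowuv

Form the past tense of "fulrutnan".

mifulrutnanuv

gokedno and daggathow both have last vowel 'o' yet inflect differently (gokednal, midaggathowuv), so the last vowel is not what conditions the rule; whether the stem ends in a vowel or a consonant is.
"fulrutnan" ends in a consonant. The stems ending in a consonant (tevun → mitevunuv, mekegher → mimekegheruv, daggathow → midaggathowuv) add mi- … -uv around the stem.
So fulrutnan → mifulrutnanuv.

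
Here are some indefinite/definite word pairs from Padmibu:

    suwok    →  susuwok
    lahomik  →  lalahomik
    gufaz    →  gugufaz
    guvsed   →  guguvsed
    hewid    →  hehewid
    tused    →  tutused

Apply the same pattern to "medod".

Every pair shown (suwok → susuwok, lahomik → lalahomik, gufaz → gugufaz, …) follows the same rule: repeat the first consonant+vowel as a prefix.
So medod → memedod.

memedod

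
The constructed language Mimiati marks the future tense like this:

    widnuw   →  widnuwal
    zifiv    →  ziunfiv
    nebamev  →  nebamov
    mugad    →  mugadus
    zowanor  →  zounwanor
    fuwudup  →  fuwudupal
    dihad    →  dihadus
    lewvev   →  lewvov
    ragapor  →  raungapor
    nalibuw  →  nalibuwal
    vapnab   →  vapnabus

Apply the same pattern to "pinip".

piunnip

nebamev and zifiv both end in -v yet inflect differently (nebamov, ziunfiv), so the final letter is not what conditions the rule; the last vowel is.
"pinip" has last vowel 'i'. The one such stem in the data (zifiv → ziunfiv) inserts -un- after the first vowel (as do ragapor, zowanor), so the same rule applies.
So pinip → piunnip.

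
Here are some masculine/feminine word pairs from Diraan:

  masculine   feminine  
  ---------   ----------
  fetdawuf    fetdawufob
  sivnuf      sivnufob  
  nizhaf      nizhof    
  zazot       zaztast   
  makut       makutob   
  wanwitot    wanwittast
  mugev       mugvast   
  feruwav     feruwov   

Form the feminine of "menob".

menbast

"menob" has last vowel 'o'. The stems whose last vowel is 'o' (wanwitot → wanwittast, zazot → zaztast) delete the last vowel and add -ast.
The other patterns: stems whose last vowel is 'a' change the last vowel to 'o'; stems whose last vowel is 'u' add -ob.
So menob → menbast.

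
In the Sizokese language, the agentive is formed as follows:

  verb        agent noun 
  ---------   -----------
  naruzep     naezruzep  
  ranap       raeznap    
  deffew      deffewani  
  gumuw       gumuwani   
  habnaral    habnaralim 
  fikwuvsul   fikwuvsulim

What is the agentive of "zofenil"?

zofenilim

naruzep and deffew both have last vowel 'e' yet inflect differently (naezruzep, deffewani), so the last vowel is not what conditions the rule; the final letter is.
"zofenil" ends in -l. The stems ending in -l (habnaral → habnaralim, fikwuvsul → fikwuvsulim) add -im.
The other patterns: stems ending in -p insert -ez- after the first vowel; stems ending in -w add -ani.
So zofenil → zofenilim.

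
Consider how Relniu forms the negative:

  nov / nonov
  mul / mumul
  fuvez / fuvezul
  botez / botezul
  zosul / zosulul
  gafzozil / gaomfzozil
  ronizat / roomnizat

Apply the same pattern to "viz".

viviz

mul and zosul both end in -l yet inflect differently (mumul, zosulul), so the final letter is not what conditions the rule; the number of vowels is.
"viz" has 1 vowel. The stems with 1 vowel (nov → nonov, mul → mumul) repeat the first consonant+vowel as a prefix.
So viz → viviz.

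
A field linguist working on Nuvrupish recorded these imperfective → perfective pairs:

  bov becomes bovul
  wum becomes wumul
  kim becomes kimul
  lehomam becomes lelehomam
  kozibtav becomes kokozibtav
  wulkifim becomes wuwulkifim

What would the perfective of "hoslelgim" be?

hohoslelgim

wum and lehomam both end in -m yet inflect differently (wumul, lelehomam), so the final letter is not what conditions the rule; the number of vowels is.
"hoslelgim" has 3 vowels. The stems with 3 vowels (lehomam → lelehomam, kozibtav → kokozibtav, wulkifim → wuwulkifim) repeat the first consonant+vowel as a prefix.
The other pattern: stems with 1 vowel add -ul.
So hoslelgim → hohoslelgim.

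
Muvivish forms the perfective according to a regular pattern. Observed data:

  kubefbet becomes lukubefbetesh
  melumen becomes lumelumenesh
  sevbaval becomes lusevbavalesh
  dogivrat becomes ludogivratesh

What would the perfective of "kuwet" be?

Every pair shown (kubefbet → lukubefbetesh, melumen → lumelumenesh, sevbaval → lusevbavalesh, …) follows the same rule: add lu- … -esh around the stem.
So kuwet → lukuwetesh.

lukuwetesh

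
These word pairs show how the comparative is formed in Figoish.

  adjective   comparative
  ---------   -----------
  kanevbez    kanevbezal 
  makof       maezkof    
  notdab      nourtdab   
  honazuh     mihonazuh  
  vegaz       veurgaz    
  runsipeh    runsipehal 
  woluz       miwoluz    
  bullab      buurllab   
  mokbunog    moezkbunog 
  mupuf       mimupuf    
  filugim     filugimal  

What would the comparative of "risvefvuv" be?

makof and mupuf both end in -f yet inflect differently (maezkof, mimupuf), so the final letter is not what conditions the rule; the last vowel is.
"risvefvuv" has last vowel 'u'. The stems whose last vowel is 'u' (mupuf → mimupuf, honazuh → mihonazuh, woluz → miwoluz) add the prefix mi-.
So risvefvuv → mirisvefvuv.

mirisvefvuv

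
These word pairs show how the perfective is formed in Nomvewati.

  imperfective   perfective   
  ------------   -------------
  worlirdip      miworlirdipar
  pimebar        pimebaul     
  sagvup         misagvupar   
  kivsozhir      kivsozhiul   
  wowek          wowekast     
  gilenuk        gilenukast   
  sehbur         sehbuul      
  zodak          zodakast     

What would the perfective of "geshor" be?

worlirdip and kivsozhir both have last vowel 'i' yet inflect differently (miworlirdipar, kivsozhiul), so the last vowel is not what conditions the rule; the final letter is.
"geshor" ends in -r. The stems ending in -r (pimebar → pimebaul, kivsozhir → kivsozhiul, sehbur → sehbuul) drop the final letter and add -ul.
The other patterns: stems ending in -p add mi- … -ar around the stem; stems ending in -k add -ast.
So geshor → geshoul.

geshoul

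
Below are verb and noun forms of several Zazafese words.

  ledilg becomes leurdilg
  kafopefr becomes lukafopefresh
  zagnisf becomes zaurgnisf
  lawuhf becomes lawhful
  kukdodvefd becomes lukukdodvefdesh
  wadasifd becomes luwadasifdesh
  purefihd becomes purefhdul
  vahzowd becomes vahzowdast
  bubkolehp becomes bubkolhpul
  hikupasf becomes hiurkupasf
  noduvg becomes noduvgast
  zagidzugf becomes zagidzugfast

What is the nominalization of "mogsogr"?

purefihd and wadasifd both end in -d yet inflect differently (purefhdul, luwadasifdesh), so the final letter is not what conditions the rule; the second-to-last letter is.
"mogsogr" has second-to-last letter 'g'. The one such stem in the data (zagidzugf → zagidzugfast) adds -ast, so the same rule applies.
So mogsogr → mogsograst.

mogsograst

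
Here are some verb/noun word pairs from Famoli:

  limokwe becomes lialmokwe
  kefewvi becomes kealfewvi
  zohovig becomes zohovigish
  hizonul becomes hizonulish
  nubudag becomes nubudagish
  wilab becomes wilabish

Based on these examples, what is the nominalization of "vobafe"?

voalbafe

"vobafe" ends in a vowel. The stems ending in a vowel (limokwe → lialmokwe, kefewvi → kealfewvi) insert -al- after the first vowel.
The other pattern: stems ending in a consonant add -ish.
So vobafe → voalbafe.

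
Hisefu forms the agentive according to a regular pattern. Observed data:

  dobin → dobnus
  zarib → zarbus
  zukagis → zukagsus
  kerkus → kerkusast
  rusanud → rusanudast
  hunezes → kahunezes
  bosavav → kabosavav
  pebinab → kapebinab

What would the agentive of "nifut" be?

nifutast

"nifut" has last vowel 'u'. The stems whose last vowel is 'u' (kerkus → kerkusast, rusanud → rusanudast) add -ast.
The other patterns: stems whose last vowel is 'i' delete the last vowel and add -us; stems whose last vowel is 'a' or 'e' add the prefix ka-.
So nifut → nifutast.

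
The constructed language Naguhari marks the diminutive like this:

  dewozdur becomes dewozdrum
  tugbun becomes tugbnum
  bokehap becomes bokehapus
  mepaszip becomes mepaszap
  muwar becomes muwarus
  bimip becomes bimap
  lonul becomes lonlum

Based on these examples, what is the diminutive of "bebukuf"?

"bebukuf" has last vowel 'u'. The stems whose last vowel is 'u' (lonul → lonlum, dewozdur → dewozdrum, tugbun → tugbnum) delete the last vowel and add -um.
The other patterns: stems whose last vowel is 'i' change the last vowel to 'a'; stems whose last vowel is 'a' add -us.
So bebukuf → bebukfum.

bebukfum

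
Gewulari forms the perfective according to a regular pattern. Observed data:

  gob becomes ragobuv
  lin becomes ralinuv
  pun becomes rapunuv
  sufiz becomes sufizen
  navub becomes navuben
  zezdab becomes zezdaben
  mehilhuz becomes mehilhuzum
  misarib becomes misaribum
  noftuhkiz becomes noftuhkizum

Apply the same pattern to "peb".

rapebuv

gob and navub both end in -b yet inflect differently (ragobuv, navuben), so the final letter is not what conditions the rule; the number of vowels is.
"peb" has 1 vowel. The stems with 1 vowel (gob → ragobuv, lin → ralinuv, pun → rapunuv) add ra- … -uv around the stem.
So peb → rapebuv.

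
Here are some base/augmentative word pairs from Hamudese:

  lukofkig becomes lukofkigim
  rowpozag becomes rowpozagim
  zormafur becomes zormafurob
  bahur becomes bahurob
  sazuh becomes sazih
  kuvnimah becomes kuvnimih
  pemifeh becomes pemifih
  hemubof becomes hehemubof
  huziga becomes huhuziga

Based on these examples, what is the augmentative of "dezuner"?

zormafur and sazuh both have last vowel 'u' yet inflect differently (zormafurob, sazih), so the last vowel is not what conditions the rule; the final letter is.
"dezuner" ends in -r. The stems ending in -r (zormafur → zormafurob, bahur → bahurob) add -ob.
So dezuner → dezunerob.

dezunerob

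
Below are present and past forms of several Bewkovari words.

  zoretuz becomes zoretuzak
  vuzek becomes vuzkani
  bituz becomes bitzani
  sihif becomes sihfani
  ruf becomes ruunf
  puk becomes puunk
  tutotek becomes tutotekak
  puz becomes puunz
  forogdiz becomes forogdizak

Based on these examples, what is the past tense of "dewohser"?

dewohserak

puk and vuzek both end in -k yet inflect differently (puunk, vuzkani), so the final letter is not what conditions the rule; the number of vowels is.
"dewohser" has 3 vowels. The stems with 3 vowels (tutotek → tutotekak, forogdiz → forogdizak, zoretuz → zoretuzak) add -ak.
The other patterns: stems with 1 vowel insert -un- after the first vowel; stems with 2 vowels delete the last vowel and add -ani.
So dewohser → dewohserak.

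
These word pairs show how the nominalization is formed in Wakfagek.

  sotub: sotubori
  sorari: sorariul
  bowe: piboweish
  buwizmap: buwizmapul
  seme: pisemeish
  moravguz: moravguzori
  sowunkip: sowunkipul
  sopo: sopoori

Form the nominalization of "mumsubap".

mumsubapul

bowe and buwizmap both begin with b- yet inflect differently (piboweish, buwizmapul), so the first letter is not what conditions the rule; the final letter is.
"mumsubap" ends in -p. The stems ending in -p (buwizmap → buwizmapul, sowunkip → sowunkipul) add -ul.
So mumsubap → mumsubapul.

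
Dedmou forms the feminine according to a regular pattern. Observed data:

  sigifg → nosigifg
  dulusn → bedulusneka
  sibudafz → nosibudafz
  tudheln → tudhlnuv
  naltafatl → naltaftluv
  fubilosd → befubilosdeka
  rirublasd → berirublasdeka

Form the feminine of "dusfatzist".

bedusfatzisteka

dulusn and tudheln both end in -n yet inflect differently (bedulusneka, tudhlnuv), so the final letter is not what conditions the rule; the second-to-last letter is.
"dusfatzist" has second-to-last letter 's'. The stems whose second-to-last letter is 's' (fubilosd → befubilosdeka, rirublasd → berirublasdeka, dulusn → bedulusneka) add be- … -eka around the stem.
The other patterns: stems whose second-to-last letter is 'f' add the prefix no-; stems whose second-to-last letter is 'l' or 't' delete the last vowel and add -uv.
So dusfatzist → bedusfatzisteka.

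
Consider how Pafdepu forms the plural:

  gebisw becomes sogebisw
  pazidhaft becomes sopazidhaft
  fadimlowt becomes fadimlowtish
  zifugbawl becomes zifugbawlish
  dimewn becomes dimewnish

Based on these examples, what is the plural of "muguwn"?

fadimlowt and pazidhaft both end in -t yet inflect differently (fadimlowtish, sopazidhaft), so the final letter is not what conditions the rule; the second-to-last letter is.
"muguwn" has second-to-last letter 'w'. The stems whose second-to-last letter is 'w' (dimewn → dimewnish, fadimlowt → fadimlowtish, zifugbawl → zifugbawlish) add -ish.
The other pattern: stems whose second-to-last letter is 'f' or 's' add the prefix so-.
So muguwn → muguwnish.

muguwnish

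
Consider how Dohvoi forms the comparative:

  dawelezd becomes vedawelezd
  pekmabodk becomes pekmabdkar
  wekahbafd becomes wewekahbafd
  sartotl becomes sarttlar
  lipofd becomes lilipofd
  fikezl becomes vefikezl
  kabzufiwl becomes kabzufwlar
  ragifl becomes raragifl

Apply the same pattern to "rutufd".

"rutufd" has second-to-last letter 'f'. The stems whose second-to-last letter is 'f' (ragifl → raragifl, wekahbafd → wewekahbafd, lipofd → lilipofd) repeat the first consonant+vowel as a prefix.
The other patterns: stems whose second-to-last letter is 'z' add the prefix ve-; stems whose second-to-last letter is 'd', 't' or 'w' delete the last vowel and add -ar.
So rutufd → rurutufd.

rurutufd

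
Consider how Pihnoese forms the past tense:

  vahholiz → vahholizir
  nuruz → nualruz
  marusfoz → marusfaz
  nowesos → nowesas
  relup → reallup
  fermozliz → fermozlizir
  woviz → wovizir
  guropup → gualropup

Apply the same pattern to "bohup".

"bohup" has last vowel 'u'. The stems whose last vowel is 'u' (guropup → gualropup, relup → reallup, nuruz → nualruz) insert -al- after the first vowel.
So bohup → boalhup.

boalhup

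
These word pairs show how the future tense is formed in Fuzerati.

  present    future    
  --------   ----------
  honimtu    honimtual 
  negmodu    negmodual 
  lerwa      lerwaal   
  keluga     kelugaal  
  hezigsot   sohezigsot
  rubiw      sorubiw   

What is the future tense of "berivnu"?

berivnual

honimtu and hezigsot both begin with h- yet inflect differently (honimtual, sohezigsot), so the first letter is not what conditions the rule; whether the stem ends in a vowel or a consonant is.
"berivnu" ends in a vowel. The stems ending in a vowel (honimtu → honimtual, negmodu → negmodual, lerwa → lerwaal) add -al.
The other pattern: stems ending in a consonant add the prefix so-.
So berivnu → berivnual.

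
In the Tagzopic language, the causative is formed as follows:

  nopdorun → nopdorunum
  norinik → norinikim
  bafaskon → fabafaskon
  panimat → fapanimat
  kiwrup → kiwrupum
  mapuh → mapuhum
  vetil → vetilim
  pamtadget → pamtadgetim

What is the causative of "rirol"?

farirol

nopdorun and bafaskon both end in -n yet inflect differently (nopdorunum, fabafaskon), so the final letter is not what conditions the rule; the last vowel is.
"rirol" has last vowel 'o'. The one such stem in the data (bafaskon → fabafaskon) adds the prefix fa-, so the same rule applies.
The other patterns: stems whose last vowel is 'u' add -um; stems whose last vowel is 'e' or 'i' add -im.
So rirol → farirol.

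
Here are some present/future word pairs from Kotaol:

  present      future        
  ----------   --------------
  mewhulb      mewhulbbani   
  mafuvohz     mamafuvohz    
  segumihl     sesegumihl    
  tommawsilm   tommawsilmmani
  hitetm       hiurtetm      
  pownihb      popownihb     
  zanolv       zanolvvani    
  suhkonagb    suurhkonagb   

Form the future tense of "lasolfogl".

mewhulb and pownihb both end in -b yet inflect differently (mewhulbbani, popownihb), so the final letter is not what conditions the rule; the second-to-last letter is.
"lasolfogl" has second-to-last letter 'g'. The one such stem in the data (suhkonagb → suurhkonagb) inserts -ur- after the first vowel (as does hitetm), so the same rule applies.
The other patterns: stems whose second-to-last letter is 'l' double the final consonant and add -ani; stems whose second-to-last letter is 'h' repeat the first consonant+vowel as a prefix.
So lasolfogl → laursolfogl.

laursolfogl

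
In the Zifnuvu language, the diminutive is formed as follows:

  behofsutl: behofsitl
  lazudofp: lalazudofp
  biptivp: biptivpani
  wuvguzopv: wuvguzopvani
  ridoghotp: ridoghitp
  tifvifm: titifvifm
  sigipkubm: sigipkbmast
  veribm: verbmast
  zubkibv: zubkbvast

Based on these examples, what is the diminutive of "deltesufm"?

lazudofp and ridoghotp both end in -p yet inflect differently (lalazudofp, ridoghitp), so the final letter is not what conditions the rule; the second-to-last letter is.
"deltesufm" has second-to-last letter 'f'. The stems whose second-to-last letter is 'f' (tifvifm → titifvifm, lazudofp → lalazudofp) repeat the first consonant+vowel as a prefix.
So deltesufm → dedeltesufm.

dedeltesufm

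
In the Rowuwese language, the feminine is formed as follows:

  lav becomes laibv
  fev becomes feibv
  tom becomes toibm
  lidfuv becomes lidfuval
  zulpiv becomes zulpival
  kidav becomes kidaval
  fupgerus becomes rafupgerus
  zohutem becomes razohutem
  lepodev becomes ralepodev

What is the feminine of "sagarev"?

lav and lidfuv both end in -v yet inflect differently (laibv, lidfuval), so the final letter is not what conditions the rule; the number of vowels is.
"sagarev" has 3 vowels. The stems with 3 vowels (fupgerus → rafupgerus, zohutem → razohutem, lepodev → ralepodev) add the prefix ra-.
The other patterns: stems with 1 vowel insert -ib- after the first vowel; stems with 2 vowels add -al.
So sagarev → rasagarev.

rasagarev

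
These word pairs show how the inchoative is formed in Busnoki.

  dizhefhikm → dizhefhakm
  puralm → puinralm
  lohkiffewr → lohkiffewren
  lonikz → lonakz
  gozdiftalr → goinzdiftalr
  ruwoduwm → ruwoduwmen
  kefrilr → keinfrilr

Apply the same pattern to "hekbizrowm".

hekbizrowmen

puralm and ruwoduwm both end in -m yet inflect differently (puinralm, ruwoduwmen), so the final letter is not what conditions the rule; the second-to-last letter is.
"hekbizrowm" has second-to-last letter 'w'. The stems whose second-to-last letter is 'w' (ruwoduwm → ruwoduwmen, lohkiffewr → lohkiffewren) add -en.
So hekbizrowm → hekbizrowmen.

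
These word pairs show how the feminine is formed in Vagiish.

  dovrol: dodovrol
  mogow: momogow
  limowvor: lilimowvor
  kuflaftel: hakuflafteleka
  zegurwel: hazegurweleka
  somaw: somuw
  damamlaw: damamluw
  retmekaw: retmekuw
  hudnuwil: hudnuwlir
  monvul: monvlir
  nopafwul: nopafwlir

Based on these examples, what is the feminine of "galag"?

galug

dovrol and kuflaftel both end in -l yet inflect differently (dodovrol, hakuflafteleka), so the final letter is not what conditions the rule; the last vowel is.
"galag" has last vowel 'a'. The stems whose last vowel is 'a' (somaw → somuw, damamlaw → damamluw, retmekaw → retmekuw) change the last vowel to 'u'.
So galag → galug.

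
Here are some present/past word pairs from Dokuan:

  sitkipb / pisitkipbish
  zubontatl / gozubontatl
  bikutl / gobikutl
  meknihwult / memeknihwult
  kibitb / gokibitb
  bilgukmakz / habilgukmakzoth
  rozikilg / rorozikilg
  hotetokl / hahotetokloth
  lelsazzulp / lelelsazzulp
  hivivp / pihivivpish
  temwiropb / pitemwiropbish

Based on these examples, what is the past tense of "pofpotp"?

"pofpotp" has second-to-last letter 't'. The stems whose second-to-last letter is 't' (zubontatl → gozubontatl, bikutl → gobikutl, kibitb → gokibitb) add the prefix go-.
The other patterns: stems whose second-to-last letter is 'k' add ha- … -oth around the stem; stems whose second-to-last letter is 'l' repeat the first consonant+vowel as a prefix; stems whose second-to-last letter is 'p' or 'v' add pi- … -ish around the stem.
So pofpotp → gopofpotp.

gopofpotp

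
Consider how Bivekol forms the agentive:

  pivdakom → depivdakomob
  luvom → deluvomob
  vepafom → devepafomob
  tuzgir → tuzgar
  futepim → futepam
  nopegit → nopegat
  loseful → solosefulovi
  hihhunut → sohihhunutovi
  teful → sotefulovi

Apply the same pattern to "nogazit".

nogazat

pivdakom and futepim both end in -m yet inflect differently (depivdakomob, futepam), so the final letter is not what conditions the rule; the last vowel is.
"nogazit" has last vowel 'i'. The stems whose last vowel is 'i' (tuzgir → tuzgar, futepim → futepam, nopegit → nopegat) change the last vowel to 'a'.
So nogazit → nogazat.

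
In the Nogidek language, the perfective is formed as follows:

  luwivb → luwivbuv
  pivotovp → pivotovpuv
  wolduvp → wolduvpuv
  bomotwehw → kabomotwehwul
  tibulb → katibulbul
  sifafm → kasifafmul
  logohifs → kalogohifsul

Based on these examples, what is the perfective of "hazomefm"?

kahazomefmul

luwivb and tibulb both end in -b yet inflect differently (luwivbuv, katibulbul), so the final letter is not what conditions the rule; the second-to-last letter is.
"hazomefm" has second-to-last letter 'f'. The stems whose second-to-last letter is 'f' (sifafm → kasifafmul, logohifs → kalogohifsul) add ka- … -ul around the stem.
So hazomefm → kahazomefmul.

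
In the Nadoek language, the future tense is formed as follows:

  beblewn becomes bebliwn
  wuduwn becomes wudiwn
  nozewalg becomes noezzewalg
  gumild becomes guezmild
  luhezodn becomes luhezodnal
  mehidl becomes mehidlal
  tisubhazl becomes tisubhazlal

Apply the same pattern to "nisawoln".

niezsawoln

"nisawoln" has second-to-last letter 'l'. The stems whose second-to-last letter is 'l' (gumild → guezmild, nozewalg → noezzewalg) insert -ez- after the first vowel.
So nisawoln → niezsawoln.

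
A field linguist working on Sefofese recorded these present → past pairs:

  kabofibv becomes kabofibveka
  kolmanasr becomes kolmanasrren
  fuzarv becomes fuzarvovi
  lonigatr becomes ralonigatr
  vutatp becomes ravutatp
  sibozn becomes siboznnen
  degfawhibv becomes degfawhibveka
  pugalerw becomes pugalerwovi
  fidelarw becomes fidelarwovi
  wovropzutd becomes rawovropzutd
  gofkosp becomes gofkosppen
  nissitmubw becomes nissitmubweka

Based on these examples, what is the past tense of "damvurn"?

fuzarv and degfawhibv both end in -v yet inflect differently (fuzarvovi, degfawhibveka), so the final letter is not what conditions the rule; the second-to-last letter is.
"damvurn" has second-to-last letter 'r'. The stems whose second-to-last letter is 'r' (pugalerw → pugalerwovi, fidelarw → fidelarwovi, fuzarv → fuzarvovi) add -ovi.
The other patterns: stems whose second-to-last letter is 't' add the prefix ra-; stems whose second-to-last letter is 'b' add -eka; stems whose second-to-last letter is 's' or 'z' double the final consonant and add -en.
So damvurn → damvurnovi.

damvurnovi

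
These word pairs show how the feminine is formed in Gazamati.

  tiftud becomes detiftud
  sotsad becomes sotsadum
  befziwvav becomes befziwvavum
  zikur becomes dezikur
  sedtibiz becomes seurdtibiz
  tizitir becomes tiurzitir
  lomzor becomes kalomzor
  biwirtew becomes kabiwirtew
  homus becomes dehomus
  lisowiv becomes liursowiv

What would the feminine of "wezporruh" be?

dewezporruh

zikur and lomzor both end in -r yet inflect differently (dezikur, kalomzor), so the final letter is not what conditions the rule; the last vowel is.
"wezporruh" has last vowel 'u'. The stems whose last vowel is 'u' (homus → dehomus, zikur → dezikur, tiftud → detiftud) add the prefix de-.
The other patterns: stems whose last vowel is 'e' or 'o' add the prefix ka-; stems whose last vowel is 'i' insert -ur- after the first vowel; stems whose last vowel is 'a' add -um.
So wezporruh → dewezporruh.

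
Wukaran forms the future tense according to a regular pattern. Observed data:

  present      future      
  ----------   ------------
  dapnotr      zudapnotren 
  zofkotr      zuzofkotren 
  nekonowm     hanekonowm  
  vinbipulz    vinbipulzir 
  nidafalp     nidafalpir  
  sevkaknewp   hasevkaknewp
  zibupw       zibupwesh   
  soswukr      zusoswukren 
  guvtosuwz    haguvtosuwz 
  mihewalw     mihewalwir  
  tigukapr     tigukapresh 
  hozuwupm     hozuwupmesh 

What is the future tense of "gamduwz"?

"gamduwz" has second-to-last letter 'w'. The stems whose second-to-last letter is 'w' (sevkaknewp → hasevkaknewp, nekonowm → hanekonowm, guvtosuwz → haguvtosuwz) add the prefix ha-.
The other patterns: stems whose second-to-last letter is 'l' add -ir; stems whose second-to-last letter is 'p' add -esh; stems whose second-to-last letter is 'k' or 't' add zu- … -en around the stem.
So gamduwz → hagamduwz.

hagamduwz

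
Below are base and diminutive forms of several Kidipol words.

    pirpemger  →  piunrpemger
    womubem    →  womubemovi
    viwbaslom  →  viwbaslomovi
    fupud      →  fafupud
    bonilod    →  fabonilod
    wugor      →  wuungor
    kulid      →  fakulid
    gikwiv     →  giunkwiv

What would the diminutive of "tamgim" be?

tamgimovi

bonilod and viwbaslom both have last vowel 'o' yet inflect differently (fabonilod, viwbaslomovi), so the last vowel is not what conditions the rule; the final letter is.
"tamgim" ends in -m. The stems ending in -m (womubem → womubemovi, viwbaslom → viwbaslomovi) add -ovi.
The other patterns: stems ending in -d add the prefix fa-; stems ending in -r or -v insert -un- after the first vowel.
So tamgim → tamgimovi.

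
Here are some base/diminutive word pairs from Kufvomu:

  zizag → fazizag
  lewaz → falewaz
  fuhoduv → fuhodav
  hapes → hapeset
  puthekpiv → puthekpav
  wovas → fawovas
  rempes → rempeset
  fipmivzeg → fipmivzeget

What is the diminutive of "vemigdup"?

fipmivzeg and zizag both end in -g yet inflect differently (fipmivzeget, fazizag), so the final letter is not what conditions the rule; the last vowel is.
"vemigdup" has last vowel 'u'. The one such stem in the data (fuhoduv → fuhodav) changes the last vowel to 'a' (as does puthekpiv), so the same rule applies.
So vemigdup → vemigdap.

vemigdap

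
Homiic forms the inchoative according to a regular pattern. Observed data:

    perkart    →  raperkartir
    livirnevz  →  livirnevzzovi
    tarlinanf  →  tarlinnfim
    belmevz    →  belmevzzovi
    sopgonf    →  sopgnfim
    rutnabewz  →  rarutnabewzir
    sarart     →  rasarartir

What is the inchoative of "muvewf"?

"muvewf" has second-to-last letter 'w'. The one such stem in the data (rutnabewz → rarutnabewzir) adds ra- … -ir around the stem, so the same rule applies.
The other patterns: stems whose second-to-last letter is 'n' delete the last vowel and add -im; stems whose second-to-last letter is 'v' double the final consonant and add -ovi.
So muvewf → ramuvewfir.

ramuvewfir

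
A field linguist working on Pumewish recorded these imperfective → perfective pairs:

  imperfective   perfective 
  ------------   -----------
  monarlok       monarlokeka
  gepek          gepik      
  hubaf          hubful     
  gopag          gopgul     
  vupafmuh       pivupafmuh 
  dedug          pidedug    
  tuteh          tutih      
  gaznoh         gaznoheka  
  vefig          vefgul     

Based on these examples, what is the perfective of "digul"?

"digul" has last vowel 'u'. The stems whose last vowel is 'u' (dedug → pidedug, vupafmuh → pivupafmuh) add the prefix pi-.
The other patterns: stems whose last vowel is 'a' or 'i' delete the last vowel and add -ul; stems whose last vowel is 'e' change the last vowel to 'i'; stems whose last vowel is 'o' add -eka.
So digul → pidigul.

pidigul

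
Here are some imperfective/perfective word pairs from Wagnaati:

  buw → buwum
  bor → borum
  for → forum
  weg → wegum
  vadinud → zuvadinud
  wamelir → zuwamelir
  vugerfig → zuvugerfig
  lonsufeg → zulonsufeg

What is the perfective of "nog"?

nogum

bor and wamelir both end in -r yet inflect differently (borum, zuwamelir), so the final letter is not what conditions the rule; the number of vowels is.
"nog" has 1 vowel. The stems with 1 vowel (buw → buwum, bor → borum, for → forum) add -um.
The other pattern: stems with 3 vowels add the prefix zu-.
So nog → nogum.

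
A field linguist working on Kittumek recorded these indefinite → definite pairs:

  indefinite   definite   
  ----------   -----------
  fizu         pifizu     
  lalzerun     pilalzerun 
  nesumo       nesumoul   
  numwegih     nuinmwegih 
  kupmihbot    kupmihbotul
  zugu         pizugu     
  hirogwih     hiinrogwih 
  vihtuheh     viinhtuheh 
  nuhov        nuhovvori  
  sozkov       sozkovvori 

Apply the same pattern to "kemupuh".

nuhov and nesumo both have last vowel 'o' yet inflect differently (nuhovvori, nesumoul), so the last vowel is not what conditions the rule; the final letter is.
"kemupuh" ends in -h. The stems ending in -h (vihtuheh → viinhtuheh, numwegih → nuinmwegih, hirogwih → hiinrogwih) insert -in- after the first vowel.
The other patterns: stems ending in -v double the final consonant and add -ori; stems ending in -n or -u add the prefix pi-; stems ending in -o or -t add -ul.
So kemupuh → keinmupuh.

keinmupuh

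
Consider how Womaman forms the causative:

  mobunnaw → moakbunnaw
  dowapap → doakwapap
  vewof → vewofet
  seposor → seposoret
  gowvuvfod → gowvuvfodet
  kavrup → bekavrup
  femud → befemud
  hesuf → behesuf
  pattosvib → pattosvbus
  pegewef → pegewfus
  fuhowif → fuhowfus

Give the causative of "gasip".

gaspus

dowapap and kavrup both end in -p yet inflect differently (doakwapap, bekavrup), so the final letter is not what conditions the rule; the last vowel is.
"gasip" has last vowel 'i'. The stems whose last vowel is 'i' (pattosvib → pattosvbus, fuhowif → fuhowfus) delete the last vowel and add -us.
So gasip → gaspus.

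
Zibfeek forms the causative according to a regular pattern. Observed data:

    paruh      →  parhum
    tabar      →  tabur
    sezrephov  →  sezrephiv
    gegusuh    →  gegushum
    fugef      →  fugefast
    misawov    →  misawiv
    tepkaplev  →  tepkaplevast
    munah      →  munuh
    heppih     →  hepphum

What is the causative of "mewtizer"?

mewtizerast

tepkaplev and misawov both end in -v yet inflect differently (tepkaplevast, misawiv), so the final letter is not what conditions the rule; the last vowel is.
"mewtizer" has last vowel 'e'. The stems whose last vowel is 'e' (tepkaplev → tepkaplevast, fugef → fugefast) add -ast.
So mewtizer → mewtizerast.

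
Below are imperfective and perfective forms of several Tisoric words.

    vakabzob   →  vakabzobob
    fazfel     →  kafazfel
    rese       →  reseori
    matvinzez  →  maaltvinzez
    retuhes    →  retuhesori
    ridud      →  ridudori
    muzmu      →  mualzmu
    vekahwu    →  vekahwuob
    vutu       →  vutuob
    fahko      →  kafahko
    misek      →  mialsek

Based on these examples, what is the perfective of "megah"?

mealgah

"megah" begins with m-. The stems beginning with m- (muzmu → mualzmu, matvinzez → maaltvinzez, misek → mialsek) insert -al- after the first vowel.
The other patterns: stems beginning with v- add -ob; stems beginning with r- add -ori; stems beginning with f- add the prefix ka-.
So megah → mealgah.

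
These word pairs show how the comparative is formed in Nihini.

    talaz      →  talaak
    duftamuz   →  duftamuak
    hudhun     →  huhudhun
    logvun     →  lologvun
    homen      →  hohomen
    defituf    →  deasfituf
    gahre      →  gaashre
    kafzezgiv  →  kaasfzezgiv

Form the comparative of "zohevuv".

zoashevuv

duftamuz and hudhun both have last vowel 'u' yet inflect differently (duftamuak, huhudhun), so the last vowel is not what conditions the rule; the final letter is.
"zohevuv" ends in -v. The one such stem in the data (kafzezgiv → kaasfzezgiv) inserts -as- after the first vowel (as do defituf, gahre), so the same rule applies.
The other patterns: stems ending in -z drop the final letter and add -ak; stems ending in -n repeat the first consonant+vowel as a prefix.
So zohevuv → zoashevuv.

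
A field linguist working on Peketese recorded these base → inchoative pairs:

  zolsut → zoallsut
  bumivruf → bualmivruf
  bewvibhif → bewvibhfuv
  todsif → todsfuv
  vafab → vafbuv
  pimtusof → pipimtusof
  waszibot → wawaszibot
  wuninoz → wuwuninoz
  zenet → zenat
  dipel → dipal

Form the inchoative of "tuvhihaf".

bumivruf and bewvibhif both end in -f yet inflect differently (bualmivruf, bewvibhfuv), so the final letter is not what conditions the rule; the last vowel is.
"tuvhihaf" has last vowel 'a'. The one such stem in the data (vafab → vafbuv) deletes the last vowel and adds -uv (as do bewvibhif, todsif), so the same rule applies.
The other patterns: stems whose last vowel is 'u' insert -al- after the first vowel; stems whose last vowel is 'o' repeat the first consonant+vowel as a prefix; stems whose last vowel is 'e' change the last vowel to 'a'.
So tuvhihaf → tuvhihfuv.

tuvhihfuv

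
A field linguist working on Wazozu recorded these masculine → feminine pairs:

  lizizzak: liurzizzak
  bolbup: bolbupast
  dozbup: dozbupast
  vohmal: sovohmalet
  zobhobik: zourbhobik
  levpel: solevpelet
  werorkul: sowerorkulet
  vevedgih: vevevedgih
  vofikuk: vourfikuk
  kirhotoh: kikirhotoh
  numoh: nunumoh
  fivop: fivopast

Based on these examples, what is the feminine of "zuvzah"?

zuzuvzah

fivop and kirhotoh both have last vowel 'o' yet inflect differently (fivopast, kikirhotoh), so the last vowel is not what conditions the rule; the final letter is.
"zuvzah" ends in -h. The stems ending in -h (kirhotoh → kikirhotoh, numoh → nunumoh, vevedgih → vevevedgih) repeat the first consonant+vowel as a prefix.
So zuvzah → zuzuvzah.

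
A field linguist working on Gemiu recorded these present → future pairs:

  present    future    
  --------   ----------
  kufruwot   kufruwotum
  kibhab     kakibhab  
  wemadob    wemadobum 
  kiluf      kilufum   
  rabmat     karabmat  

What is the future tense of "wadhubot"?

wadhubotum

kibhab and wemadob both end in -b yet inflect differently (kakibhab, wemadobum), so the final letter is not what conditions the rule; the last vowel is.
"wadhubot" has last vowel 'o'. The stems whose last vowel is 'o' (wemadob → wemadobum, kufruwot → kufruwotum) add -um.
The other pattern: stems whose last vowel is 'a' add the prefix ka-.
So wadhubot → wadhubotum.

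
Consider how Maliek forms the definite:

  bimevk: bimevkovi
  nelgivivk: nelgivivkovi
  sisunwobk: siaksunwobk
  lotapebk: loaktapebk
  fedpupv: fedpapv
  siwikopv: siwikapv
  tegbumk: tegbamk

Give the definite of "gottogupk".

bimevk and sisunwobk both end in -k yet inflect differently (bimevkovi, siaksunwobk), so the final letter is not what conditions the rule; the second-to-last letter is.
"gottogupk" has second-to-last letter 'p'. The stems whose second-to-last letter is 'p' (fedpupv → fedpapv, siwikopv → siwikapv) change the last vowel to 'a'.
The other patterns: stems whose second-to-last letter is 'v' add -ovi; stems whose second-to-last letter is 'b' insert -ak- after the first vowel.
So gottogupk → gottogapk.

gottogapk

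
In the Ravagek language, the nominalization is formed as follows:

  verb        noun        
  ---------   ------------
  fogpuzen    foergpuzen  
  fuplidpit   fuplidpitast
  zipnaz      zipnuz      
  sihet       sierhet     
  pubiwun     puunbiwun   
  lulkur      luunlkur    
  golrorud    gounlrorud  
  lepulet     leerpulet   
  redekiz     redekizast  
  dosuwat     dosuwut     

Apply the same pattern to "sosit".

sositast

fogpuzen and pubiwun both end in -n yet inflect differently (foergpuzen, puunbiwun), so the final letter is not what conditions the rule; the last vowel is.
"sosit" has last vowel 'i'. The stems whose last vowel is 'i' (fuplidpit → fuplidpitast, redekiz → redekizast) add -ast.
So sosit → sositast.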